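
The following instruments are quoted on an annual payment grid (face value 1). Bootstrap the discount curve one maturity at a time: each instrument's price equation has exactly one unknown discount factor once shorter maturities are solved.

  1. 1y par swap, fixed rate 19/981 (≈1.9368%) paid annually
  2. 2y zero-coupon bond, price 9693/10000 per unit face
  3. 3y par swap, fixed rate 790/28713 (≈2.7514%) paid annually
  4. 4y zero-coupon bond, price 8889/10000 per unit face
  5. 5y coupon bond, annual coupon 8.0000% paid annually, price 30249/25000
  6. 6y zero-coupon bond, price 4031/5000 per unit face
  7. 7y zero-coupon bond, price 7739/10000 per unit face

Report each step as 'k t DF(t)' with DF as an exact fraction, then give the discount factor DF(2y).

1 1 981/1000
2 2 9693/10000
3 3 921/1000
4 4 8889/10000
5 5 4209/5000
6 6 4031/5000
7 7 7739/10000
DF(2y) = 9693/10000 ≈ 0.969300

step 1 [1y] swap r/1=19/981: DF=(1 − 19/981·(0))/(1+19/981) = 981/1000 ≈ 0.981000
step 2 [2y] zero: DF = P = 9693/10000 ≈ 0.969300
step 3 [3y] swap r/1=790/28713: DF=(1 − 790/28713·(0.981000+0.969300))/(1+790/28713) = 921/1000 ≈ 0.921000
step 4 [4y] zero: DF = P = 8889/10000 ≈ 0.888900
step 5 [5y] bond c/1=2/25: DF=(30249/25000 − 2/25·(0.981000+0.969300+0.921000+0.888900))/(1+2/25) = 4209/5000 ≈ 0.841800
step 6 [6y] zero: DF = P = 4031/5000 ≈ 0.806200
step 7 [7y] zero: DF = P = 7739/10000 ≈ 0.773900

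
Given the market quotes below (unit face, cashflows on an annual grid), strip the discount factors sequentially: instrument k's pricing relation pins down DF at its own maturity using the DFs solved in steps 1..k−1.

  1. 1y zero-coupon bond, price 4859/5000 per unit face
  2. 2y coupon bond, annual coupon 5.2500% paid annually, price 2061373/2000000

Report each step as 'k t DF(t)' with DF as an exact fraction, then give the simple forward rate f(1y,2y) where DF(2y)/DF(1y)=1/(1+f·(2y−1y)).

1 1 4859/5000
2 2 2327/2500
f(1y,2y) = ((4859/5000)/(2327/2500) − 1)/(1) = 205/4654 ≈ 4.4048%

step 1 [1y] zero: DF = P = 4859/5000 ≈ 0.971800
step 2 [2y] bond c/1=21/400: DF=(2061373/2000000 − 21/400·(0.971800))/(1+21/400) = 2327/2500 ≈ 0.930800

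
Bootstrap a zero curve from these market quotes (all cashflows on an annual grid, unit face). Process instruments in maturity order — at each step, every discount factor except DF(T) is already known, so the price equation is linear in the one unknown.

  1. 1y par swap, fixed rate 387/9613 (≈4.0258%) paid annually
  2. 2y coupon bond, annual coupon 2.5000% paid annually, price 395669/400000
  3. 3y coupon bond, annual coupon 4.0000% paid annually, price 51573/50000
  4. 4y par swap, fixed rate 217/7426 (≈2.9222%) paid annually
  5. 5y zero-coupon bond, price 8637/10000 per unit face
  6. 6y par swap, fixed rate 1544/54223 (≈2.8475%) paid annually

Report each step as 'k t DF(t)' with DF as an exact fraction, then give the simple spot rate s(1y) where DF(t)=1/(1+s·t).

1 1 9613/10000
2 2 1177/1250
3 3 4593/5000
4 4 1783/2000
5 5 8637/10000
6 6 1057/1250
s(1y) = (1/(9613/10000) − 1)/(1) = 387/9613 ≈ 4.0258%

step 1 [1y] swap r/1=387/9613: DF=(1 − 387/9613·(0))/(1+387/9613) = 9613/10000 ≈ 0.961300
step 2 [2y] bond c/1=1/40: DF=(395669/400000 − 1/40·(0.961300))/(1+1/40) = 1177/1250 ≈ 0.941600
step 3 [3y] bond c/1=1/25: DF=(51573/50000 − 1/25·(0.961300+0.941600))/(1+1/25) = 4593/5000 ≈ 0.918600
step 4 [4y] swap r/1=217/7426: DF=(1 − 217/7426·(0.961300+0.941600+0.918600))/(1+217/7426) = 1783/2000 ≈ 0.891500
step 5 [5y] zero: DF = P = 8637/10000 ≈ 0.863700
step 6 [6y] swap r/1=1544/54223: DF=(1 − 1544/54223·(0.961300+0.941600+0.918600+0.891500+0.863700))/(1+1544/54223) = 1057/1250 ≈ 0.845600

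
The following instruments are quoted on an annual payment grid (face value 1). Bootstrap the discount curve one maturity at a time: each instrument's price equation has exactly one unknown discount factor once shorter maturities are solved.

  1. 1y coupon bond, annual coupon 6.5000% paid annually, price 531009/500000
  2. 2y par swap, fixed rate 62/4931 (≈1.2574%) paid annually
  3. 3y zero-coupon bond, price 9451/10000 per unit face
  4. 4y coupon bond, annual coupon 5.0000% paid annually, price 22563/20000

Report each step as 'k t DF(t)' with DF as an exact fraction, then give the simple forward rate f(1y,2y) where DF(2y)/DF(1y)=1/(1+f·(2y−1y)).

1 1 2493/2500
2 2 1219/1250
3 3 9451/10000
4 4 1871/2000
f(1y,2y) = ((2493/2500)/(1219/1250) − 1)/(1) = 55/2438 ≈ 2.2559%

step 1 [1y] bond c/1=13/200: DF=(531009/500000 − 13/200·(0))/(1+13/200) = 2493/2500 ≈ 0.997200
step 2 [2y] swap r/1=62/4931: DF=(1 − 62/4931·(0.997200))/(1+62/4931) = 1219/1250 ≈ 0.975200
step 3 [3y] zero: DF = P = 9451/10000 ≈ 0.945100
step 4 [4y] bond c/1=1/20: DF=(22563/20000 − 1/20·(0.997200+0.975200+0.945100))/(1+1/20) = 1871/2000 ≈ 0.935500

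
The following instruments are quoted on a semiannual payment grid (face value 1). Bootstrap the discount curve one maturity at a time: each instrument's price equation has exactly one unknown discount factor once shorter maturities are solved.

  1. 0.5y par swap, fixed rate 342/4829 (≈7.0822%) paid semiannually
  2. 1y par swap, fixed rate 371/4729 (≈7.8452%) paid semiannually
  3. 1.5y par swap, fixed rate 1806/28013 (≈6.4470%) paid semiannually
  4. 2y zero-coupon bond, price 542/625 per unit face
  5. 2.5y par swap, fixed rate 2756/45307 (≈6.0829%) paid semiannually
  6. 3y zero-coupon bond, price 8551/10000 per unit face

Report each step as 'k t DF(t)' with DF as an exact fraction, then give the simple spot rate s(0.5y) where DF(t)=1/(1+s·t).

1 1/2 4829/5000
2 1 4629/5000
3 3/2 9097/10000
4 2 542/625
5 5/2 4311/5000
6 3 8551/10000
s(0.5y) = (1/(4829/5000) − 1)/(1/2) = 342/4829 ≈ 7.0822%

step 1 [0.5y] swap r/2=171/4829: DF=(1 − 171/4829·(0))/(1+171/4829) = 4829/5000 ≈ 0.965800
step 2 [1y] swap r/2=371/9458: DF=(1 − 371/9458·(0.965800))/(1+371/9458) = 4629/5000 ≈ 0.925800
step 3 [1.5y] swap r/2=903/28013: DF=(1 − 903/28013·(0.965800+0.925800))/(1+903/28013) = 9097/10000 ≈ 0.909700
step 4 [2y] zero: DF = P = 542/625 ≈ 0.867200
step 5 [2.5y] swap r/2=1378/45307: DF=(1 − 1378/45307·(0.965800+0.925800+0.909700+0.867200))/(1+1378/45307) = 4311/5000 ≈ 0.862200
step 6 [3y] zero: DF = P = 8551/10000 ≈ 0.855100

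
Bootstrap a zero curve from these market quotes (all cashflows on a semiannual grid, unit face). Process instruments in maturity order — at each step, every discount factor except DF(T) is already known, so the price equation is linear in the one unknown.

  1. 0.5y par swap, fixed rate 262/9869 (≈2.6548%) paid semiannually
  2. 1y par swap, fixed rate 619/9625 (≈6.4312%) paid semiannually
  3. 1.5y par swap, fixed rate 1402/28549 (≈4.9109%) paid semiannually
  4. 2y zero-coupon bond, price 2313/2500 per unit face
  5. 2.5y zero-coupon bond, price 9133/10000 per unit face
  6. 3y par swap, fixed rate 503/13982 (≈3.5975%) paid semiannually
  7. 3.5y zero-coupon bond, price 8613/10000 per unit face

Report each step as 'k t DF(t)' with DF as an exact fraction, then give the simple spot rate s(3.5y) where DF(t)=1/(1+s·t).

step 1 [0.5y] swap r/2=131/9869: DF=(1 − 131/9869·(0))/(1+131/9869) = 9869/10000 ≈ 0.986900
step 2 [1y] swap r/2=619/19250: DF=(1 − 619/19250·(0.986900))/(1+619/19250) = 9381/10000 ≈ 0.938100
step 3 [1.5y] swap r/2=701/28549: DF=(1 − 701/28549·(0.986900+0.938100))/(1+701/28549) = 9299/10000 ≈ 0.929900
step 4 [2y] zero: DF = P = 2313/2500 ≈ 0.925200
step 5 [2.5y] zero: DF = P = 9133/10000 ≈ 0.913300
step 6 [3y] swap r/2=503/27964: DF=(1 − 503/27964·(0.986900+0.938100+0.929900+0.925200+0.913300))/(1+503/27964) = 4497/5000 ≈ 0.899400
step 7 [3.5y] zero: DF = P = 8613/10000 ≈ 0.861300

1 1/2 9869/10000
2 1 9381/10000
3 3/2 9299/10000
4 2 2313/2500
5 5/2 9133/10000
6 3 4497/5000
7 7/2 8613/10000
s(3.5y) = (1/(8613/10000) − 1)/(7/2) = 2774/60291 ≈ 4.6010%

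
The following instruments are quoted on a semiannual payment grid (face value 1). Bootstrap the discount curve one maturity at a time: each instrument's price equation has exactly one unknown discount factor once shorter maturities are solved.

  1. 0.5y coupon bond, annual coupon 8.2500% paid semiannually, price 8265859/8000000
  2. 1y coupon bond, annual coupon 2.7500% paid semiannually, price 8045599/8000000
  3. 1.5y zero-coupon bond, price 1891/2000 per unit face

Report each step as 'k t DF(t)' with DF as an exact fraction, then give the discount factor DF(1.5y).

step 1 [0.5y] bond c/2=33/800: DF=(8265859/8000000 − 33/800·(0))/(1+33/800) = 9923/10000 ≈ 0.992300
step 2 [1y] bond c/2=11/800: DF=(8045599/8000000 − 11/800·(0.992300))/(1+11/800) = 4893/5000 ≈ 0.978600
step 3 [1.5y] zero: DF = P = 1891/2000 ≈ 0.945500

1 1/2 9923/10000
2 1 4893/5000
3 3/2 1891/2000
DF(1.5y) = 1891/2000 ≈ 0.945500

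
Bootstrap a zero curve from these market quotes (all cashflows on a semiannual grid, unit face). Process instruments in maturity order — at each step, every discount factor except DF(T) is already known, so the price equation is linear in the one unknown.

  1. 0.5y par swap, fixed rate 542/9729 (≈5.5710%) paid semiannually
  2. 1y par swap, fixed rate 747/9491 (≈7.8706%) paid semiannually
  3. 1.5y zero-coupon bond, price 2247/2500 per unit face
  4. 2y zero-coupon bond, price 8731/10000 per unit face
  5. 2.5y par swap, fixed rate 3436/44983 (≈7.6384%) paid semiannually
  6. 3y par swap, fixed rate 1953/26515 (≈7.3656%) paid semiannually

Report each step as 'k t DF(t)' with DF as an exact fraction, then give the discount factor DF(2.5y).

1 1/2 9729/10000
2 1 9253/10000
3 3/2 2247/2500
4 2 8731/10000
5 5/2 4141/5000
6 3 8047/10000
DF(2.5y) = 4141/5000 ≈ 0.828200

step 1 [0.5y] swap r/2=271/9729: DF=(1 − 271/9729·(0))/(1+271/9729) = 9729/10000 ≈ 0.972900
step 2 [1y] swap r/2=747/18982: DF=(1 − 747/18982·(0.972900))/(1+747/18982) = 9253/10000 ≈ 0.925300
step 3 [1.5y] zero: DF = P = 2247/2500 ≈ 0.898800
step 4 [2y] zero: DF = P = 8731/10000 ≈ 0.873100
step 5 [2.5y] swap r/2=1718/44983: DF=(1 − 1718/44983·(0.972900+0.925300+0.898800+0.873100))/(1+1718/44983) = 4141/5000 ≈ 0.828200
step 6 [3y] swap r/2=1953/53030: DF=(1 − 1953/53030·(0.972900+0.925300+0.898800+0.873100+0.828200))/(1+1953/53030) = 8047/10000 ≈ 0.804700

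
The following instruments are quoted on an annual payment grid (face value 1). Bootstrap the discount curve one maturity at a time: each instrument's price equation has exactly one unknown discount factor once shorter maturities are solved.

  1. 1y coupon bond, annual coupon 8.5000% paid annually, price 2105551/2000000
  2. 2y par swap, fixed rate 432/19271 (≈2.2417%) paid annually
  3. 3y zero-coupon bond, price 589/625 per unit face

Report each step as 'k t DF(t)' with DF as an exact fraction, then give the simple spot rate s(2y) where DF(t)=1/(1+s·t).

1 1 9703/10000
2 2 598/625
3 3 589/625
s(2y) = (1/(598/625) − 1)/(2) = 27/1196 ≈ 2.2575%

step 1 [1y] bond c/1=17/200: DF=(2105551/2000000 − 17/200·(0))/(1+17/200) = 9703/10000 ≈ 0.970300
step 2 [2y] swap r/1=432/19271: DF=(1 − 432/19271·(0.970300))/(1+432/19271) = 598/625 ≈ 0.956800
step 3 [3y] zero: DF = P = 589/625 ≈ 0.942400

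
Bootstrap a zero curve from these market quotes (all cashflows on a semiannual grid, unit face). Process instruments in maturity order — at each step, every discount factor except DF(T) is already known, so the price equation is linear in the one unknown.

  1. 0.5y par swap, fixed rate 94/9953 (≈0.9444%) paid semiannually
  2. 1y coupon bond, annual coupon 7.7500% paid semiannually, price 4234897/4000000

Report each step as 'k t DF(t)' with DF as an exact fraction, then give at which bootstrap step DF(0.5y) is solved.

step 1 [0.5y] swap r/2=47/9953: DF=(1 − 47/9953·(0))/(1+47/9953) = 9953/10000 ≈ 0.995300
step 2 [1y] bond c/2=31/800: DF=(4234897/4000000 − 31/800·(0.995300))/(1+31/800) = 9821/10000 ≈ 0.982100

1 1/2 9953/10000
2 1 9821/10000
DF(0.5y) is solved at step 1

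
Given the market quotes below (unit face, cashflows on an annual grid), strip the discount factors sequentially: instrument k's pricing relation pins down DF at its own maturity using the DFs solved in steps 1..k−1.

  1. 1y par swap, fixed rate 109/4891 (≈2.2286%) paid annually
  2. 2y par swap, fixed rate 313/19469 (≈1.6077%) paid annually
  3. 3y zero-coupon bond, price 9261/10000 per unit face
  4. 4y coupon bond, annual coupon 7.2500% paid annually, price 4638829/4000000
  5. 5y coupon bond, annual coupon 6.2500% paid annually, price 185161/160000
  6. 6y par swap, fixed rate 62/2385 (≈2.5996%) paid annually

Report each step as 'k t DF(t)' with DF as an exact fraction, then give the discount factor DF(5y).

1 1 4891/5000
2 2 9687/10000
3 3 9261/10000
4 4 8871/10000
5 5 217/250
6 6 4287/5000
DF(5y) = 217/250 ≈ 0.868000

step 1 [1y] swap r/1=109/4891: DF=(1 − 109/4891·(0))/(1+109/4891) = 4891/5000 ≈ 0.978200
step 2 [2y] swap r/1=313/19469: DF=(1 − 313/19469·(0.978200))/(1+313/19469) = 9687/10000 ≈ 0.968700
step 3 [3y] zero: DF = P = 9261/10000 ≈ 0.926100
step 4 [4y] bond c/1=29/400: DF=(4638829/4000000 − 29/400·(0.978200+0.968700+0.926100))/(1+29/400) = 8871/10000 ≈ 0.887100
step 5 [5y] bond c/1=1/16: DF=(185161/160000 − 1/16·(0.978200+0.968700+0.926100+0.887100))/(1+1/16) = 217/250 ≈ 0.868000
step 6 [6y] swap r/1=62/2385: DF=(1 − 62/2385·(0.978200+0.968700+0.926100+0.887100+0.868000))/(1+62/2385) = 4287/5000 ≈ 0.857400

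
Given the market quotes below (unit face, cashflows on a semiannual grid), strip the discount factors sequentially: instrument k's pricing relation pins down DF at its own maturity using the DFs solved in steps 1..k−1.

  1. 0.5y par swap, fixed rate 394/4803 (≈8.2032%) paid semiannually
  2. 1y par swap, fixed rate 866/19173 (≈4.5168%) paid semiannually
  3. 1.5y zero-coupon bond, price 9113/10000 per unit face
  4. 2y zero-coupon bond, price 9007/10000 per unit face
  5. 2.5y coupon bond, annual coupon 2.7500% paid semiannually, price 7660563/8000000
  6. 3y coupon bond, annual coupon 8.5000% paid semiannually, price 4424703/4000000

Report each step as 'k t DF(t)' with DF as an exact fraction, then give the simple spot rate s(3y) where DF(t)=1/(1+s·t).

step 1 [0.5y] swap r/2=197/4803: DF=(1 − 197/4803·(0))/(1+197/4803) = 4803/5000 ≈ 0.960600
step 2 [1y] swap r/2=433/19173: DF=(1 − 433/19173·(0.960600))/(1+433/19173) = 9567/10000 ≈ 0.956700
step 3 [1.5y] zero: DF = P = 9113/10000 ≈ 0.911300
step 4 [2y] zero: DF = P = 9007/10000 ≈ 0.900700
step 5 [2.5y] bond c/2=11/800: DF=(7660563/8000000 − 11/800·(0.960600+0.956700+0.911300+0.900700))/(1+11/800) = 447/500 ≈ 0.894000
step 6 [3y] bond c/2=17/400: DF=(4424703/4000000 − 17/400·(0.960600+0.956700+0.911300+0.900700+0.894000))/(1+17/400) = 4363/5000 ≈ 0.872600

1 1/2 4803/5000
2 1 9567/10000
3 3/2 9113/10000
4 2 9007/10000
5 5/2 447/500
6 3 4363/5000
s(3y) = (1/(4363/5000) − 1)/(3) = 637/13089 ≈ 4.8667%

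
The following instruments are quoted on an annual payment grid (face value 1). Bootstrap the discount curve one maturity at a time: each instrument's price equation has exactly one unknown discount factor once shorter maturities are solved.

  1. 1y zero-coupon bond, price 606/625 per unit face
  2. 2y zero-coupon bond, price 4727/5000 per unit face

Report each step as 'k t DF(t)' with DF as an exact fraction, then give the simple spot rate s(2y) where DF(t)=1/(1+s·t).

step 1 [1y] zero: DF = P = 606/625 ≈ 0.969600
step 2 [2y] zero: DF = P = 4727/5000 ≈ 0.945400

1 1 606/625
2 2 4727/5000
s(2y) = (1/(4727/5000) − 1)/(2) = 273/9454 ≈ 2.8877%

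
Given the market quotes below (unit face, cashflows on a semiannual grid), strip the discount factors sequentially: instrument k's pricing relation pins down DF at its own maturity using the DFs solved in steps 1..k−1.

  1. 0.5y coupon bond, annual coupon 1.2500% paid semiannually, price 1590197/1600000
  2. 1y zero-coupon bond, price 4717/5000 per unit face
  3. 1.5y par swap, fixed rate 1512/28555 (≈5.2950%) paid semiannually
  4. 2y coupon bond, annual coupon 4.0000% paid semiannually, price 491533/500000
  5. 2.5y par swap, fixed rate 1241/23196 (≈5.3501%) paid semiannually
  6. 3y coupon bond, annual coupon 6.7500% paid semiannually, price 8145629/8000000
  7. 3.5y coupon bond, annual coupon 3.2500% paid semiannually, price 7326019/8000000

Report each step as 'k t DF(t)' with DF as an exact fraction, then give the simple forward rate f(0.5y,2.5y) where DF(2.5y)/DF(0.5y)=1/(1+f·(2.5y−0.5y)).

1 1/2 9877/10000
2 1 4717/5000
3 3/2 2311/2500
4 2 4539/5000
5 5/2 8759/10000
6 3 1667/2000
7 7/2 1017/1250
f(0.5y,2.5y) = ((9877/10000)/(8759/10000) − 1)/(2) = 559/8759 ≈ 6.3820%

step 1 [0.5y] bond c/2=1/160: DF=(1590197/1600000 − 1/160·(0))/(1+1/160) = 9877/10000 ≈ 0.987700
step 2 [1y] zero: DF = P = 4717/5000 ≈ 0.943400
step 3 [1.5y] swap r/2=756/28555: DF=(1 − 756/28555·(0.987700+0.943400))/(1+756/28555) = 2311/2500 ≈ 0.924400
step 4 [2y] bond c/2=1/50: DF=(491533/500000 − 1/50·(0.987700+0.943400+0.924400))/(1+1/50) = 4539/5000 ≈ 0.907800
step 5 [2.5y] swap r/2=1241/46392: DF=(1 − 1241/46392·(0.987700+0.943400+0.924400+0.907800))/(1+1241/46392) = 8759/10000 ≈ 0.875900
step 6 [3y] bond c/2=27/800: DF=(8145629/8000000 − 27/800·(0.987700+0.943400+0.924400+0.907800+0.875900))/(1+27/800) = 1667/2000 ≈ 0.833500
step 7 [3.5y] bond c/2=13/800: DF=(7326019/8000000 − 13/800·(0.987700+0.943400+0.924400+0.907800+0.875900+0.833500))/(1+13/800) = 1017/1250 ≈ 0.813600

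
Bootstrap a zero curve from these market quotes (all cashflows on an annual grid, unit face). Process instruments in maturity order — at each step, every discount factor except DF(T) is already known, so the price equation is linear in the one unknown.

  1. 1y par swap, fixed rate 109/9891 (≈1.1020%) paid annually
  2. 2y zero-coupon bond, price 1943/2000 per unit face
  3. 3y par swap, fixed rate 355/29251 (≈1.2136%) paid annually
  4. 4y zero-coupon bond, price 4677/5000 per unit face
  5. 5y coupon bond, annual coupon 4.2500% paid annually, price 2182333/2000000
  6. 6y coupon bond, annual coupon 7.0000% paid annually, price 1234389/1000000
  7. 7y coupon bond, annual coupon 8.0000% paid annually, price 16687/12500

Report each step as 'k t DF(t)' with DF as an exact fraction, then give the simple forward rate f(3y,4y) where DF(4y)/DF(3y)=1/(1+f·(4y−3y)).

step 1 [1y] swap r/1=109/9891: DF=(1 − 109/9891·(0))/(1+109/9891) = 9891/10000 ≈ 0.989100
step 2 [2y] zero: DF = P = 1943/2000 ≈ 0.971500
step 3 [3y] swap r/1=355/29251: DF=(1 − 355/29251·(0.989100+0.971500))/(1+355/29251) = 1929/2000 ≈ 0.964500
step 4 [4y] zero: DF = P = 4677/5000 ≈ 0.935400
step 5 [5y] bond c/1=17/400: DF=(2182333/2000000 − 17/400·(0.989100+0.971500+0.964500+0.935400))/(1+17/400) = 8893/10000 ≈ 0.889300
step 6 [6y] bond c/1=7/100: DF=(1234389/1000000 − 7/100·(0.989100+0.971500+0.964500+0.935400+0.889300))/(1+7/100) = 8429/10000 ≈ 0.842900
step 7 [7y] bond c/1=2/25: DF=(16687/12500 − 2/25·(0.989100+0.971500+0.964500+0.935400+0.889300+0.842900))/(1+2/25) = 4109/5000 ≈ 0.821800

1 1 9891/10000
2 2 1943/2000
3 3 1929/2000
4 4 4677/5000
5 5 8893/10000
6 6 8429/10000
7 7 4109/5000
f(3y,4y) = ((1929/2000)/(4677/5000) − 1)/(1) = 97/3118 ≈ 3.1110%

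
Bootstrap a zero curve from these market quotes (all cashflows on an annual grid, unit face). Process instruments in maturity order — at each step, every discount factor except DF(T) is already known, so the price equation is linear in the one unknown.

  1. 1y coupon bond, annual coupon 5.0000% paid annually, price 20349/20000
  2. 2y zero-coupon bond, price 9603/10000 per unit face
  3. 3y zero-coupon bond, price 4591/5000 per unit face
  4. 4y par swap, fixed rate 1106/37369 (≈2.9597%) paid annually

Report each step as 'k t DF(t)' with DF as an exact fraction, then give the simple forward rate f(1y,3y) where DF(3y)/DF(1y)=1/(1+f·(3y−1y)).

1 1 969/1000
2 2 9603/10000
3 3 4591/5000
4 4 4447/5000
f(1y,3y) = ((969/1000)/(4591/5000) − 1)/(2) = 127/4591 ≈ 2.7663%

step 1 [1y] bond c/1=1/20: DF=(20349/20000 − 1/20·(0))/(1+1/20) = 969/1000 ≈ 0.969000
step 2 [2y] zero: DF = P = 9603/10000 ≈ 0.960300
step 3 [3y] zero: DF = P = 4591/5000 ≈ 0.918200
step 4 [4y] swap r/1=1106/37369: DF=(1 − 1106/37369·(0.969000+0.960300+0.918200))/(1+1106/37369) = 4447/5000 ≈ 0.889400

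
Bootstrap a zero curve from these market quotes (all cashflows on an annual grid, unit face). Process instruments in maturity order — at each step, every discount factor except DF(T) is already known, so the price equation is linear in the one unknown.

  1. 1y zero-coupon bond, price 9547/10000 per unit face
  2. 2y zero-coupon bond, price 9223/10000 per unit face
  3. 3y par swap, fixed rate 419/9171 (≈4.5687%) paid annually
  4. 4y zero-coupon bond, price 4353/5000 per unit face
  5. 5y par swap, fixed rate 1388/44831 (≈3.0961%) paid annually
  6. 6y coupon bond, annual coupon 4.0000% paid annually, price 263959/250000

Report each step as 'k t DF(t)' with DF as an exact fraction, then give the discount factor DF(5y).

step 1 [1y] zero: DF = P = 9547/10000 ≈ 0.954700
step 2 [2y] zero: DF = P = 9223/10000 ≈ 0.922300
step 3 [3y] swap r/1=419/9171: DF=(1 − 419/9171·(0.954700+0.922300))/(1+419/9171) = 8743/10000 ≈ 0.874300
step 4 [4y] zero: DF = P = 4353/5000 ≈ 0.870600
step 5 [5y] swap r/1=1388/44831: DF=(1 − 1388/44831·(0.954700+0.922300+0.874300+0.870600))/(1+1388/44831) = 2153/2500 ≈ 0.861200
step 6 [6y] bond c/1=1/25: DF=(263959/250000 − 1/25·(0.954700+0.922300+0.874300+0.870600+0.861200))/(1+1/25) = 2107/2500 ≈ 0.842800

1 1 9547/10000
2 2 9223/10000
3 3 8743/10000
4 4 4353/5000
5 5 2153/2500
6 6 2107/2500
DF(5y) = 2153/2500 ≈ 0.861200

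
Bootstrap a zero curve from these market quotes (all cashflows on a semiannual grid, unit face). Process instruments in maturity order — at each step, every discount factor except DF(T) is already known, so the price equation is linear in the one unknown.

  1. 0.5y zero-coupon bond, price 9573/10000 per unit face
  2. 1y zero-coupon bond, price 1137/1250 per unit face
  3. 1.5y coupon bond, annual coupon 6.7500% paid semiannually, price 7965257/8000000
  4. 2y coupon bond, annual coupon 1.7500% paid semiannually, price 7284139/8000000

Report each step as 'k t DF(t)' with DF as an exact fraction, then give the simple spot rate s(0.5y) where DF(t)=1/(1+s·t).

step 1 [0.5y] zero: DF = P = 9573/10000 ≈ 0.957300
step 2 [1y] zero: DF = P = 1137/1250 ≈ 0.909600
step 3 [1.5y] bond c/2=27/800: DF=(7965257/8000000 − 27/800·(0.957300+0.909600))/(1+27/800) = 4511/5000 ≈ 0.902200
step 4 [2y] bond c/2=7/800: DF=(7284139/8000000 − 7/800·(0.957300+0.909600+0.902200))/(1+7/800) = 4393/5000 ≈ 0.878600

1 1/2 9573/10000
2 1 1137/1250
3 3/2 4511/5000
4 2 4393/5000
s(0.5y) = (1/(9573/10000) − 1)/(1/2) = 854/9573 ≈ 8.9209%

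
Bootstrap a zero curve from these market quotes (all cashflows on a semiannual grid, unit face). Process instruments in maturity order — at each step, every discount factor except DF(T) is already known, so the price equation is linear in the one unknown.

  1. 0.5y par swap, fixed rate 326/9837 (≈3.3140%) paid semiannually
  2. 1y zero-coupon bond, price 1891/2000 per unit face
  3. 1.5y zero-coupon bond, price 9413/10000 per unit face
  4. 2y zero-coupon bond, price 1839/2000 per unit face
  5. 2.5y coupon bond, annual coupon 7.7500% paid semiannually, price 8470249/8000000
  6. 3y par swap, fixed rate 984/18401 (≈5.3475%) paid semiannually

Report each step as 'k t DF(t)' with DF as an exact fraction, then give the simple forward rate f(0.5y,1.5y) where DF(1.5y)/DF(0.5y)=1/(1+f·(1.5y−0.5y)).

1 1/2 9837/10000
2 1 1891/2000
3 3/2 9413/10000
4 2 1839/2000
5 5/2 8779/10000
6 3 2131/2500
f(0.5y,1.5y) = ((9837/10000)/(9413/10000) − 1)/(1) = 424/9413 ≈ 4.5044%

step 1 [0.5y] swap r/2=163/9837: DF=(1 − 163/9837·(0))/(1+163/9837) = 9837/10000 ≈ 0.983700
step 2 [1y] zero: DF = P = 1891/2000 ≈ 0.945500
step 3 [1.5y] zero: DF = P = 9413/10000 ≈ 0.941300
step 4 [2y] zero: DF = P = 1839/2000 ≈ 0.919500
step 5 [2.5y] bond c/2=31/800: DF=(8470249/8000000 − 31/800·(0.983700+0.945500+0.941300+0.919500))/(1+31/800) = 8779/10000 ≈ 0.877900
step 6 [3y] swap r/2=492/18401: DF=(1 − 492/18401·(0.983700+0.945500+0.941300+0.919500+0.877900))/(1+492/18401) = 2131/2500 ≈ 0.852400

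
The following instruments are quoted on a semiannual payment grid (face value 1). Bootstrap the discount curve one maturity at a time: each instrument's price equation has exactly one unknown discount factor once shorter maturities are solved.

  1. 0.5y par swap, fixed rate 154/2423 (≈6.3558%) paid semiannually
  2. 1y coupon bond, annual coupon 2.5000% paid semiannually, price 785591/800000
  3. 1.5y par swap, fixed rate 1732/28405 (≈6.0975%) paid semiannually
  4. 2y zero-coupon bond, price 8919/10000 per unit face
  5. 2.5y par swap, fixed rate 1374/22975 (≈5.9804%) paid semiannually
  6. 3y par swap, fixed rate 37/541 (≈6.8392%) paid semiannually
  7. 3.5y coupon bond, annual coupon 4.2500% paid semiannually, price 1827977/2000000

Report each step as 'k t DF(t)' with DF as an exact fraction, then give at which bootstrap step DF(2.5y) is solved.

step 1 [0.5y] swap r/2=77/2423: DF=(1 − 77/2423·(0))/(1+77/2423) = 2423/2500 ≈ 0.969200
step 2 [1y] bond c/2=1/80: DF=(785591/800000 − 1/80·(0.969200))/(1+1/80) = 9579/10000 ≈ 0.957900
step 3 [1.5y] swap r/2=866/28405: DF=(1 − 866/28405·(0.969200+0.957900))/(1+866/28405) = 4567/5000 ≈ 0.913400
step 4 [2y] zero: DF = P = 8919/10000 ≈ 0.891900
step 5 [2.5y] swap r/2=687/22975: DF=(1 − 687/22975·(0.969200+0.957900+0.913400+0.891900))/(1+687/22975) = 4313/5000 ≈ 0.862600
step 6 [3y] swap r/2=37/1082: DF=(1 − 37/1082·(0.969200+0.957900+0.913400+0.891900+0.862600))/(1+37/1082) = 163/200 ≈ 0.815000
step 7 [3.5y] bond c/2=17/800: DF=(1827977/2000000 − 17/800·(0.969200+0.957900+0.913400+0.891900+0.862600+0.815000))/(1+17/800) = 489/625 ≈ 0.782400

1 1/2 2423/2500
2 1 9579/10000
3 3/2 4567/5000
4 2 8919/10000
5 5/2 4313/5000
6 3 163/200
7 7/2 489/625
DF(2.5y) is solved at step 5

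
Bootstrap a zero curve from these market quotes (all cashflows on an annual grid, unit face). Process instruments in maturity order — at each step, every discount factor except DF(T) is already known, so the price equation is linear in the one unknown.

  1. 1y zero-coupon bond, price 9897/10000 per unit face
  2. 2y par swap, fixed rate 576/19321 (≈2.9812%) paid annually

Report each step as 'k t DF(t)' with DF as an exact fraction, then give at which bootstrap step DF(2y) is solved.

step 1 [1y] zero: DF = P = 9897/10000 ≈ 0.989700
step 2 [2y] swap r/1=576/19321: DF=(1 − 576/19321·(0.989700))/(1+576/19321) = 589/625 ≈ 0.942400

1 1 9897/10000
2 2 589/625
DF(2y) is solved at step 2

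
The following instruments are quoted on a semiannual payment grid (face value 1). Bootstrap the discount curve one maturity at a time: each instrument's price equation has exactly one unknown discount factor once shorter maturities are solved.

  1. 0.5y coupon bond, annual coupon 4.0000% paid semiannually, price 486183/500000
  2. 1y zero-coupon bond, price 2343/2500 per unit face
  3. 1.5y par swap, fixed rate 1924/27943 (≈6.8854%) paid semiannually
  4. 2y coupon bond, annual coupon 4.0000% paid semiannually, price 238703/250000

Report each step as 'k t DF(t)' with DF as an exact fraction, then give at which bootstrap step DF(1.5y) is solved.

1 1/2 9533/10000
2 1 2343/2500
3 3/2 4519/5000
4 2 8813/10000
DF(1.5y) is solved at step 3

step 1 [0.5y] bond c/2=1/50: DF=(486183/500000 − 1/50·(0))/(1+1/50) = 9533/10000 ≈ 0.953300
step 2 [1y] zero: DF = P = 2343/2500 ≈ 0.937200
step 3 [1.5y] swap r/2=962/27943: DF=(1 − 962/27943·(0.953300+0.937200))/(1+962/27943) = 4519/5000 ≈ 0.903800
step 4 [2y] bond c/2=1/50: DF=(238703/250000 − 1/50·(0.953300+0.937200+0.903800))/(1+1/50) = 8813/10000 ≈ 0.881300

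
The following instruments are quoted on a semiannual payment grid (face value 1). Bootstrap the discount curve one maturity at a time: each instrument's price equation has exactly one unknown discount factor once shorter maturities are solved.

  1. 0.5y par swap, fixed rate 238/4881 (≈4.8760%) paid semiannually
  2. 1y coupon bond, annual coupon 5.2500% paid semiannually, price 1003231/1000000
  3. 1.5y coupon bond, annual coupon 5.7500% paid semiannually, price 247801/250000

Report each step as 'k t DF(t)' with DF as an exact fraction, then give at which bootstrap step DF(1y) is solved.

step 1 [0.5y] swap r/2=119/4881: DF=(1 − 119/4881·(0))/(1+119/4881) = 4881/5000 ≈ 0.976200
step 2 [1y] bond c/2=21/800: DF=(1003231/1000000 − 21/800·(0.976200))/(1+21/800) = 4763/5000 ≈ 0.952600
step 3 [1.5y] bond c/2=23/800: DF=(247801/250000 − 23/800·(0.976200+0.952600))/(1+23/800) = 1137/1250 ≈ 0.909600

1 1/2 4881/5000
2 1 4763/5000
3 3/2 1137/1250
DF(1y) is solved at step 2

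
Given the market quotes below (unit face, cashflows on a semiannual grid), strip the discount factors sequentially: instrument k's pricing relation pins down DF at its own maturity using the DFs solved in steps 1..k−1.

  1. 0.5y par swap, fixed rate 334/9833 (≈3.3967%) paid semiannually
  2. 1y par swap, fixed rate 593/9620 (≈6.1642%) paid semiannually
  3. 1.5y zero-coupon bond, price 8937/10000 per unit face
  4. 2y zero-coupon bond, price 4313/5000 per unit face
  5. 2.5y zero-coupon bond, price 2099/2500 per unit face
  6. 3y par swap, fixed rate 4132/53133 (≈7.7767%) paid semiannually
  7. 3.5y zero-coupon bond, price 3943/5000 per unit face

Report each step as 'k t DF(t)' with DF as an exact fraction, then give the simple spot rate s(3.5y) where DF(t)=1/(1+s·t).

step 1 [0.5y] swap r/2=167/9833: DF=(1 − 167/9833·(0))/(1+167/9833) = 9833/10000 ≈ 0.983300
step 2 [1y] swap r/2=593/19240: DF=(1 − 593/19240·(0.983300))/(1+593/19240) = 9407/10000 ≈ 0.940700
step 3 [1.5y] zero: DF = P = 8937/10000 ≈ 0.893700
step 4 [2y] zero: DF = P = 4313/5000 ≈ 0.862600
step 5 [2.5y] zero: DF = P = 2099/2500 ≈ 0.839600
step 6 [3y] swap r/2=2066/53133: DF=(1 − 2066/53133·(0.983300+0.940700+0.893700+0.862600+0.839600))/(1+2066/53133) = 3967/5000 ≈ 0.793400
step 7 [3.5y] zero: DF = P = 3943/5000 ≈ 0.788600

1 1/2 9833/10000
2 1 9407/10000
3 3/2 8937/10000
4 2 4313/5000
5 5/2 2099/2500
6 3 3967/5000
7 7/2 3943/5000
s(3.5y) = (1/(3943/5000) − 1)/(7/2) = 302/3943 ≈ 7.6591%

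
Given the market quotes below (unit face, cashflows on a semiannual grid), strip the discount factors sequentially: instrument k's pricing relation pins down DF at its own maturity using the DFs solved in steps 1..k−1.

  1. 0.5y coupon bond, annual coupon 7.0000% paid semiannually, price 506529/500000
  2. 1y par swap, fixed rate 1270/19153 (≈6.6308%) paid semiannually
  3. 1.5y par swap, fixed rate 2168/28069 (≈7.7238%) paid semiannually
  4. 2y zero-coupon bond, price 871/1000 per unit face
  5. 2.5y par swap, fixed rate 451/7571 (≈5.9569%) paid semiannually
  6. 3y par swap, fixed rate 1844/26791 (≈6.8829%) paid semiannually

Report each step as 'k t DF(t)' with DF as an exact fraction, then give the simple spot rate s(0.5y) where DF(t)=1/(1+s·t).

1 1/2 2447/2500
2 1 1873/2000
3 3/2 2229/2500
4 2 871/1000
5 5/2 8647/10000
6 3 2039/2500
s(0.5y) = (1/(2447/2500) − 1)/(1/2) = 106/2447 ≈ 4.3318%

step 1 [0.5y] bond c/2=7/200: DF=(506529/500000 − 7/200·(0))/(1+7/200) = 2447/2500 ≈ 0.978800
step 2 [1y] swap r/2=635/19153: DF=(1 − 635/19153·(0.978800))/(1+635/19153) = 1873/2000 ≈ 0.936500
step 3 [1.5y] swap r/2=1084/28069: DF=(1 − 1084/28069·(0.978800+0.936500))/(1+1084/28069) = 2229/2500 ≈ 0.891600
step 4 [2y] zero: DF = P = 871/1000 ≈ 0.871000
step 5 [2.5y] swap r/2=451/15142: DF=(1 − 451/15142·(0.978800+0.936500+0.891600+0.871000))/(1+451/15142) = 8647/10000 ≈ 0.864700
step 6 [3y] swap r/2=922/26791: DF=(1 − 922/26791·(0.978800+0.936500+0.891600+0.871000+0.864700))/(1+922/26791) = 2039/2500 ≈ 0.815600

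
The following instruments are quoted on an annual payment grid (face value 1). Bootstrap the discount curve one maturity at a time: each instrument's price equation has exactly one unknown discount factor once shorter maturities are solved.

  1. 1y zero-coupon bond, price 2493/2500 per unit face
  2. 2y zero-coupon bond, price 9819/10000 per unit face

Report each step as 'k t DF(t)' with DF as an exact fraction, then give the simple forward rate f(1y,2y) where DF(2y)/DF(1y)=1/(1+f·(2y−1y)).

1 1 2493/2500
2 2 9819/10000
f(1y,2y) = ((2493/2500)/(9819/10000) − 1)/(1) = 17/1091 ≈ 1.5582%

step 1 [1y] zero: DF = P = 2493/2500 ≈ 0.997200
step 2 [2y] zero: DF = P = 9819/10000 ≈ 0.981900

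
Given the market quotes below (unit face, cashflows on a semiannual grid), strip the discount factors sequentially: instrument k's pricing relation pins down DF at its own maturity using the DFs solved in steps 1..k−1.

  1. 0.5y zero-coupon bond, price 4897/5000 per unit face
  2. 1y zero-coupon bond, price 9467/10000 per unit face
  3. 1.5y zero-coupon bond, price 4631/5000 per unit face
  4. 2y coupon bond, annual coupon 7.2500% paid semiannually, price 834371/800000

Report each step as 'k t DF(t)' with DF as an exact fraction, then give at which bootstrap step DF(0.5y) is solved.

step 1 [0.5y] zero: DF = P = 4897/5000 ≈ 0.979400
step 2 [1y] zero: DF = P = 9467/10000 ≈ 0.946700
step 3 [1.5y] zero: DF = P = 4631/5000 ≈ 0.926200
step 4 [2y] bond c/2=29/800: DF=(834371/800000 − 29/800·(0.979400+0.946700+0.926200))/(1+29/800) = 9067/10000 ≈ 0.906700

1 1/2 4897/5000
2 1 9467/10000
3 3/2 4631/5000
4 2 9067/10000
DF(0.5y) is solved at step 1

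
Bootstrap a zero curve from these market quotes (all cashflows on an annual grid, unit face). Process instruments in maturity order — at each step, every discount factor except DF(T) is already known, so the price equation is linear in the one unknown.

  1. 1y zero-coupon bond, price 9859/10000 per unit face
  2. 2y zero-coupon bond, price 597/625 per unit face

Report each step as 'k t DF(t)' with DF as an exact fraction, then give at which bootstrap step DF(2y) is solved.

1 1 9859/10000
2 2 597/625
DF(2y) is solved at step 2

step 1 [1y] zero: DF = P = 9859/10000 ≈ 0.985900
step 2 [2y] zero: DF = P = 597/625 ≈ 0.955200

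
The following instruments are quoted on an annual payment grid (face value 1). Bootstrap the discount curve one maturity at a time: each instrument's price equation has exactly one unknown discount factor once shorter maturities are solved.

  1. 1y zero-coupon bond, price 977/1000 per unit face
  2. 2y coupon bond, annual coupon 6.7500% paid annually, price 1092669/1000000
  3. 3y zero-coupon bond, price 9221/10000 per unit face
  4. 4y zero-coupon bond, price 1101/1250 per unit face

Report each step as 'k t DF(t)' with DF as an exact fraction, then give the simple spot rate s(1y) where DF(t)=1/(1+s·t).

step 1 [1y] zero: DF = P = 977/1000 ≈ 0.977000
step 2 [2y] bond c/1=27/400: DF=(1092669/1000000 − 27/400·(0.977000))/(1+27/400) = 4809/5000 ≈ 0.961800
step 3 [3y] zero: DF = P = 9221/10000 ≈ 0.922100
step 4 [4y] zero: DF = P = 1101/1250 ≈ 0.880800

1 1 977/1000
2 2 4809/5000
3 3 9221/10000
4 4 1101/1250
s(1y) = (1/(977/1000) − 1)/(1) = 23/977 ≈ 2.3541%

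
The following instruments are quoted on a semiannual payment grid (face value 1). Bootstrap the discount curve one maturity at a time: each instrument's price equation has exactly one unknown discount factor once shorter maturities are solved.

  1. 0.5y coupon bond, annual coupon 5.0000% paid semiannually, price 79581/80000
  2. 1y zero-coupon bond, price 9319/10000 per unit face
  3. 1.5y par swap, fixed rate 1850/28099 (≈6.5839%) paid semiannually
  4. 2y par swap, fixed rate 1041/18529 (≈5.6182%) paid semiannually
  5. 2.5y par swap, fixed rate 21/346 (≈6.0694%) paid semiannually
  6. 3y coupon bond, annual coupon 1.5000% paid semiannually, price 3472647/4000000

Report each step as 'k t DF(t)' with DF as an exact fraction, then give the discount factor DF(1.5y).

step 1 [0.5y] bond c/2=1/40: DF=(79581/80000 − 1/40·(0))/(1+1/40) = 1941/2000 ≈ 0.970500
step 2 [1y] zero: DF = P = 9319/10000 ≈ 0.931900
step 3 [1.5y] swap r/2=925/28099: DF=(1 − 925/28099·(0.970500+0.931900))/(1+925/28099) = 363/400 ≈ 0.907500
step 4 [2y] swap r/2=1041/37058: DF=(1 − 1041/37058·(0.970500+0.931900+0.907500))/(1+1041/37058) = 8959/10000 ≈ 0.895900
step 5 [2.5y] swap r/2=21/692: DF=(1 − 21/692·(0.970500+0.931900+0.907500+0.895900))/(1+21/692) = 4307/5000 ≈ 0.861400
step 6 [3y] bond c/2=3/400: DF=(3472647/4000000 − 3/400·(0.970500+0.931900+0.907500+0.895900+0.861400))/(1+3/400) = 8277/10000 ≈ 0.827700

1 1/2 1941/2000
2 1 9319/10000
3 3/2 363/400
4 2 8959/10000
5 5/2 4307/5000
6 3 8277/10000
DF(1.5y) = 363/400 ≈ 0.907500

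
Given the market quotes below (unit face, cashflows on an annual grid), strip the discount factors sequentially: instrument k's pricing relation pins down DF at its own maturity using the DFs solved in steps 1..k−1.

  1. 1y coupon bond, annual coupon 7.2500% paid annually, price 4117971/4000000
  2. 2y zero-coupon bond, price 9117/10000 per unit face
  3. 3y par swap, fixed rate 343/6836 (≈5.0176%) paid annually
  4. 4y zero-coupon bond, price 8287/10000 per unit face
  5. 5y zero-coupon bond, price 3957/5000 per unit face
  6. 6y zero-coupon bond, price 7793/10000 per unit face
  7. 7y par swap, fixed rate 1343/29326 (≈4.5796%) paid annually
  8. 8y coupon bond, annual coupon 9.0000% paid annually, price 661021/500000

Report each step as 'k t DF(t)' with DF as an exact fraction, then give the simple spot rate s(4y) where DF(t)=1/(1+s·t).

1 1 9599/10000
2 2 9117/10000
3 3 2157/2500
4 4 8287/10000
5 5 3957/5000
6 6 7793/10000
7 7 3657/5000
8 8 3643/5000
s(4y) = (1/(8287/10000) − 1)/(4) = 1713/33148 ≈ 5.1677%

step 1 [1y] bond c/1=29/400: DF=(4117971/4000000 − 29/400·(0))/(1+29/400) = 9599/10000 ≈ 0.959900
step 2 [2y] zero: DF = P = 9117/10000 ≈ 0.911700
step 3 [3y] swap r/1=343/6836: DF=(1 − 343/6836·(0.959900+0.911700))/(1+343/6836) = 2157/2500 ≈ 0.862800
step 4 [4y] zero: DF = P = 8287/10000 ≈ 0.828700
step 5 [5y] zero: DF = P = 3957/5000 ≈ 0.791400
step 6 [6y] zero: DF = P = 7793/10000 ≈ 0.779300
step 7 [7y] swap r/1=1343/29326: DF=(1 − 1343/29326·(0.959900+0.911700+0.862800+0.828700+0.791400+0.779300))/(1+1343/29326) = 3657/5000 ≈ 0.731400
step 8 [8y] bond c/1=9/100: DF=(661021/500000 − 9/100·(0.959900+0.911700+0.862800+0.828700+0.791400+0.779300+0.731400))/(1+9/100) = 3643/5000 ≈ 0.728600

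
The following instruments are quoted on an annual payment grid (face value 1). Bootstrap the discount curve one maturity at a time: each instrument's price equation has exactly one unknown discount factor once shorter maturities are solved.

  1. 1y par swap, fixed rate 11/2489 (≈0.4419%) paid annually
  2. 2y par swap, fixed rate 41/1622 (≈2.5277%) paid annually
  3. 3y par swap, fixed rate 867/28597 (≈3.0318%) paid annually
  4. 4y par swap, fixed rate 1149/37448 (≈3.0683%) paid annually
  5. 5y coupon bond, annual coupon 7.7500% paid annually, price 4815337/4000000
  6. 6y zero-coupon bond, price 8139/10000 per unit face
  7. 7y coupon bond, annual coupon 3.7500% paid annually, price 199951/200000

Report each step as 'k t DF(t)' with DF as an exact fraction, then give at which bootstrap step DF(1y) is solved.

1 1 2489/2500
2 2 2377/2500
3 3 9133/10000
4 4 8851/10000
5 5 8479/10000
6 6 8139/10000
7 7 3841/5000
DF(1y) is solved at step 1

step 1 [1y] swap r/1=11/2489: DF=(1 − 11/2489·(0))/(1+11/2489) = 2489/2500 ≈ 0.995600
step 2 [2y] swap r/1=41/1622: DF=(1 − 41/1622·(0.995600))/(1+41/1622) = 2377/2500 ≈ 0.950800
step 3 [3y] swap r/1=867/28597: DF=(1 − 867/28597·(0.995600+0.950800))/(1+867/28597) = 9133/10000 ≈ 0.913300
step 4 [4y] swap r/1=1149/37448: DF=(1 − 1149/37448·(0.995600+0.950800+0.913300))/(1+1149/37448) = 8851/10000 ≈ 0.885100
step 5 [5y] bond c/1=31/400: DF=(4815337/4000000 − 31/400·(0.995600+0.950800+0.913300+0.885100))/(1+31/400) = 8479/10000 ≈ 0.847900
step 6 [6y] zero: DF = P = 8139/10000 ≈ 0.813900
step 7 [7y] bond c/1=3/80: DF=(199951/200000 − 3/80·(0.995600+0.950800+0.913300+0.885100+0.847900+0.813900))/(1+3/80) = 3841/5000 ≈ 0.768200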